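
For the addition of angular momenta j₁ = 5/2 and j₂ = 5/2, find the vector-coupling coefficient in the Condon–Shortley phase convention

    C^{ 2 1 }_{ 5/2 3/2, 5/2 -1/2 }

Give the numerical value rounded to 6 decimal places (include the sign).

-0.377964

√[5·3!2!2!/8! · 4!1!2!3!3!1!] = √(36/7)
  +(−1)^0/∏(0,3,1,2,1,0)! = 1/12  (running 1/12)
  +(−1)^1/∏(1,2,0,1,2,1)! = -1/4  (running -1/6)
⟨..|..⟩ = √(36/7)·(-1/6) = -0.377964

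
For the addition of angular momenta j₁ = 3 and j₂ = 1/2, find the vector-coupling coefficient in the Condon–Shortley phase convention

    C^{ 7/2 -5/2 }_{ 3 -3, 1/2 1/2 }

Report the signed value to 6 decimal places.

j₁+j₂−J=0  J+j₁−j₂=6  J−j₁+j₂=1  j₁+j₂+J+1=8
(j₁±m₁, j₂±m₂, J±M) = (0,6,1,0,1,6)
P² = 518400/7
sum k=0..0:
  [0] +1/720 = 1/720
S = 1/720
C² = P²·S² = 1/7 ; C = +0.377964

+0.377964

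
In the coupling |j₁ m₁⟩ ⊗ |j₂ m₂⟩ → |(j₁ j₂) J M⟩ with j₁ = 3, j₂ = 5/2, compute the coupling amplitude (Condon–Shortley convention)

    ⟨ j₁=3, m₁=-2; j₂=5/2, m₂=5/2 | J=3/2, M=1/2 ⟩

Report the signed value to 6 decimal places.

+0.487950

√[4·4!2!1!/8! · 1!5!5!0!2!1!] = √(960/7)
  +(−1)^4/∏(4,0,1,1,1,0)! = 1/24  (running 1/24)
⟨..|..⟩ = √(960/7)·(1/24) = +0.487950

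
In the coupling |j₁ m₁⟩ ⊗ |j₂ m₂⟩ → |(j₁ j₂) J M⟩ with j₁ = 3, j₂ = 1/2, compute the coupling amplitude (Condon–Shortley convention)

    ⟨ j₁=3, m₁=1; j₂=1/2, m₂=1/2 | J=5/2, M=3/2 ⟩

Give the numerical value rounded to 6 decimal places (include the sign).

-0.534522

triangle: 1!×5!×0!/7! = 120/5040
(j±m)!: 4!×2!×1!×0!×4!×1! = 1152
prefactor² = (2J+1)×Δ×N² = 1152/7
  k=1: −1/(1!×0!×1!×0!×4!×0!) = -1/24
Σ = -1/24  ⇒  CG² = 1152/7×(-1/24)² = 2/7
CG = −√(2/7) = -0.534522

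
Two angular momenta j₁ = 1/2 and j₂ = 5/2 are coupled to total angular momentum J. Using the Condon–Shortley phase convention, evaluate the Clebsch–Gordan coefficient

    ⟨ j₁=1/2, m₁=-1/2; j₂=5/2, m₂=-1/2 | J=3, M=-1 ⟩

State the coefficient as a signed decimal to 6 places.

+√(2/3) ≈ +0.816497

triangle: 0!*1!*5!/7! = 120/5040
(j±m)!: 0!*1!*2!*3!*2!*4! = 576
prefactor² = (2J+1)*Δ*N² = 96
  k=0: +1/(0!*0!*1!*2!*0!*3!) = 1/12
Σ = 1/12  ⇒  CG² = 96*1/12² = 2/3
CG = +√(2/3) = +0.816497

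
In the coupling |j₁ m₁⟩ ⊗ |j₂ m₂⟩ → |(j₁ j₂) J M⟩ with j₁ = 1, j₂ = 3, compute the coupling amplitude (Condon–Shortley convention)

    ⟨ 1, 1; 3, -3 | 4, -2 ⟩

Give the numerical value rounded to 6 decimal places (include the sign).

√[9·0!2!6!/9! · 2!0!0!6!2!6!] = √(518400/7)
  +(−1)^0/∏(0,0,0,0,2,6)! = 1/1440  (running 1/1440)
⟨..|..⟩ = √(518400/7)·(1/1440) = +0.188982

+0.188982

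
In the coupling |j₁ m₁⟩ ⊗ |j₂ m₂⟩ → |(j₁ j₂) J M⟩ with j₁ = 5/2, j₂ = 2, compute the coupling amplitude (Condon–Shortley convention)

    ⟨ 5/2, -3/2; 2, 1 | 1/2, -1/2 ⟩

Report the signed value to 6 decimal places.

j₁+j₂−J=4  J+j₁−j₂=1  J−j₁+j₂=0  j₁+j₂+J+1=6
(j₁±m₁, j₂±m₂, J±M) = (1,4,3,1,0,1)
P² = 48/5
sum k=3..3:
  [3] −1/6 = -1/6
S = -1/6
C² = P²·S² = 4/15 ; C = -0.516398

-0.516398  (= −√(4/15))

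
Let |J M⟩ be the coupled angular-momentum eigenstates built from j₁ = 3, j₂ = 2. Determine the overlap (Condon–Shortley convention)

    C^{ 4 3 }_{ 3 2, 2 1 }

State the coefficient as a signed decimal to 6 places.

+√(1/20) ≈ +0.223607

j₁+j₂−J=1  J+j₁−j₂=5  J−j₁+j₂=3  j₁+j₂+J+1=10
(j₁±m₁, j₂±m₂, J±M) = (5,1,3,1,7,1)
P² = 6480
sum k=0..1:
  [0] +1/144 = 1/144
  [1] −1/240 = -1/240
S = 1/360
C² = P²·S² = 1/20 ; C = +0.223607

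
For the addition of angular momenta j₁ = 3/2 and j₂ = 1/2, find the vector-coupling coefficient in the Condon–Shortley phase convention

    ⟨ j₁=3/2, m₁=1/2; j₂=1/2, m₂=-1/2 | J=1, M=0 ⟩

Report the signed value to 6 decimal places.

√[3·1!2!0!/4! · 2!1!0!1!1!1!] = √(1/2)
  +(−1)^0/∏(0,1,1,0,1,0)! = 1  (running 1)
⟨..|..⟩ = √(1/2)·(1) = +0.707107

+√(1/2) = +0.707107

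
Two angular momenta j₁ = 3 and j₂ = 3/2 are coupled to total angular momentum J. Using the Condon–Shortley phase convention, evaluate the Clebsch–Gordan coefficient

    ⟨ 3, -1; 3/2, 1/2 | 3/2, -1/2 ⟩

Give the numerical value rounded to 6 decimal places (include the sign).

j₁+j₂−J=3  J+j₁−j₂=3  J−j₁+j₂=0  j₁+j₂+J+1=7
(j₁±m₁, j₂±m₂, J±M) = (2,4,2,1,1,2)
P² = 192/35
sum k=2..2:
  [2] +1/4 = 1/4
S = 1/4
C² = P²·S² = 12/35 ; C = +0.585540

+0.585540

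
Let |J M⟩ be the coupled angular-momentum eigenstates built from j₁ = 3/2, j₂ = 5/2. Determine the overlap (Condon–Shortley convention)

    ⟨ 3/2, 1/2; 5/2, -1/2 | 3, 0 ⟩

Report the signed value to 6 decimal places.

triangle: 1!·2!·4!/8! = 48/40320
(j±m)!: 2!·1!·2!·3!·3!·3! = 864
prefactor² = (2J+1)·Δ·N² = 36/5
  k=0: +1/(0!·1!·1!·2!·1!·2!) = 1/4
  k=1: −1/(1!·0!·0!·1!·2!·3!) = -1/12
Σ = 1/6  ⇒  CG² = 36/5·1/6² = 1/5
CG = +√(1/5) = +0.447214

+0.447214  (= +√(1/5))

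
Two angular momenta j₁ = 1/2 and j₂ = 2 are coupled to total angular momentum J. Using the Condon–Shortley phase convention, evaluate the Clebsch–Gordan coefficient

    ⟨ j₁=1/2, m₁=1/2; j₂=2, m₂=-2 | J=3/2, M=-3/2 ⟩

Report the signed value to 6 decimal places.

+√(4/5) ≈ +0.894427

j₁+j₂−J=1  J+j₁−j₂=0  J−j₁+j₂=3  j₁+j₂+J+1=5
(j₁±m₁, j₂±m₂, J±M) = (1,0,0,4,0,3)
P² = 144/5
sum k=0..0:
  [0] +1/6 = 1/6
S = 1/6
C² = P²·S² = 4/5 ; C = +0.894427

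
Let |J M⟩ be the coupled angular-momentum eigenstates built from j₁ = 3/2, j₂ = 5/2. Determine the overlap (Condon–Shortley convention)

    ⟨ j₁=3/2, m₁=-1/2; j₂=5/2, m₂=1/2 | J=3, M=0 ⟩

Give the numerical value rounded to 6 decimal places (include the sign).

-0.447214

j₁+j₂−J=1  J+j₁−j₂=2  J−j₁+j₂=4  j₁+j₂+J+1=8
(j₁±m₁, j₂±m₂, J±M) = (1,2,3,2,3,3)
P² = 36/5
sum k=0..1:
  [0] +1/12 = 1/12
  [1] −1/4 = -1/4
S = -1/6
C² = P²·S² = 1/5 ; C = -0.447214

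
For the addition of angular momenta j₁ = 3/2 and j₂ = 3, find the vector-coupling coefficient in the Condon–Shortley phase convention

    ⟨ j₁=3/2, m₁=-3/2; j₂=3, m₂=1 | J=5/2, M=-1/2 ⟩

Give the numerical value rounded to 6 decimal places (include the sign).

+0.621059  (= +√(27/70))

√[6·2!1!4!/8! · 0!3!4!2!2!3!] = √(864/35)
  +(−1)^2/∏(2,0,1,2,0,2)! = 1/8  (running 1/8)
⟨..|..⟩ = √(864/35)·(1/8) = +0.621059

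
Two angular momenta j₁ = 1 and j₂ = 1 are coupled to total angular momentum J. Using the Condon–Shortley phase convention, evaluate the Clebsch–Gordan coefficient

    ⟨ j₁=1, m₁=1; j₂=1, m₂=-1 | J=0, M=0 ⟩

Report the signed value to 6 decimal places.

triangle: 2!·0!·0!/3! = 2/6
(j±m)!: 2!·0!·0!·2!·0!·0! = 4
prefactor² = (2J+1)·Δ·N² = 4/3
  k=0: +1/(0!·2!·0!·0!·0!·0!) = 1/2
Σ = 1/2  ⇒  CG² = 4/3·1/2² = 1/3
CG = +√(1/3) = +0.577350

+√(1/3) ≈ +0.577350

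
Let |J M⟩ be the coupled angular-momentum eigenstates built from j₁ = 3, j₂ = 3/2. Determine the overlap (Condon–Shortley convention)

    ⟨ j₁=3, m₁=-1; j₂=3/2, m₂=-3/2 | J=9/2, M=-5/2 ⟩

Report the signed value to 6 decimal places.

+0.645497  (= +√(5/12))

j₁+j₂−J=0  J+j₁−j₂=6  J−j₁+j₂=3  j₁+j₂+J+1=10
(j₁±m₁, j₂±m₂, J±M) = (2,4,0,3,2,7)
P² = 34560
sum k=0..0:
  [0] +1/288 = 1/288
S = 1/288
C² = P²·S² = 5/12 ; C = +0.645497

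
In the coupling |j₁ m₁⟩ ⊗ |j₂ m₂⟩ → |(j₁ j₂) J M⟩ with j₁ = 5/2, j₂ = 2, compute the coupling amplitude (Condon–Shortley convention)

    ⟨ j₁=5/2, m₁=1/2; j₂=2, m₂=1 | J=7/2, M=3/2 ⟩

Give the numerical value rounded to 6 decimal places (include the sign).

−√(2/21) = -0.308607

j₁+j₂−J=1  J+j₁−j₂=4  J−j₁+j₂=3  j₁+j₂+J+1=9
(j₁±m₁, j₂±m₂, J±M) = (3,2,3,1,5,2)
P² = 384/7
sum k=0..1:
  [0] +1/24 = 1/24
  [1] −1/12 = -1/12
S = -1/24
C² = P²·S² = 2/21 ; C = -0.308607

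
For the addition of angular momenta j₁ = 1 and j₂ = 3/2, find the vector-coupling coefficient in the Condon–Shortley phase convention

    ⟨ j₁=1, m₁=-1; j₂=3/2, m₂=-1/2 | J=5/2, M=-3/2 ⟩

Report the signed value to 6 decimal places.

+0.774597  (= +√(3/5))

j₁+j₂−J=0  J+j₁−j₂=2  J−j₁+j₂=3  j₁+j₂+J+1=6
(j₁±m₁, j₂±m₂, J±M) = (0,2,1,2,1,4)
P² = 48/5
sum k=0..0:
  [0] +1/4 = 1/4
S = 1/4
C² = P²·S² = 3/5 ; C = +0.774597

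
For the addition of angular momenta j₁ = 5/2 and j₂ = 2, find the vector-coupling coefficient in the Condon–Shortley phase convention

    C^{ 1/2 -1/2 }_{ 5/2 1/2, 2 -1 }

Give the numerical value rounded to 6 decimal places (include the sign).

−√(2/15) = -0.365148

triangle: 4!×1!×0!/6! = 24/720
(j±m)!: 3!×2!×1!×3!×0!×1! = 72
prefactor² = (2J+1)×Δ×N² = 24/5
  k=1: −1/(1!×3!×1!×0!×0!×0!) = -1/6
Σ = -1/6  ⇒  CG² = 24/5×(-1/6)² = 2/15
CG = −√(2/15) = -0.365148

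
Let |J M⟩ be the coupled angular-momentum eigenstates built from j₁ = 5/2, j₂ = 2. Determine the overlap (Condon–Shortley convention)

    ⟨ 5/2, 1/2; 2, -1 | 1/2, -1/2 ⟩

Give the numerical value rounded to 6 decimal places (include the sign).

-0.365148  (= −√(2/15))

√[2·4!1!0!/6! · 3!2!1!3!0!1!] = √(24/5)
  +(−1)^1/∏(1,3,1,0,0,0)! = -1/6  (running -1/6)
⟨..|..⟩ = √(24/5)·(-1/6) = -0.365148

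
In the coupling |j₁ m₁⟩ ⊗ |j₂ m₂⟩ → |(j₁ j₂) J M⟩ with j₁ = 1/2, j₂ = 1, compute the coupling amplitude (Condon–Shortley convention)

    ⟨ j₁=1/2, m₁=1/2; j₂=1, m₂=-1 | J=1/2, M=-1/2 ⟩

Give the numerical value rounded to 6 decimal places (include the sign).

triangle: 1!×0!×1!/3! = 1/6
(j±m)!: 1!×0!×0!×2!×0!×1! = 2
prefactor² = (2J+1)×Δ×N² = 2/3
  k=0: +1/(0!×1!×0!×0!×0!×1!) = 1
Σ = 1  ⇒  CG² = 2/3×1² = 2/3
CG = +√(2/3) = +0.816497

+0.816497  (= +√(2/3))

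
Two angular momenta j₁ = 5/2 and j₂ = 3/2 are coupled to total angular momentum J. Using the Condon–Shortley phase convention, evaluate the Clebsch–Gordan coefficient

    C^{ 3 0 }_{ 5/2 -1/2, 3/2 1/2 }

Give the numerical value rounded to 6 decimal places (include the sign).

-0.447214

j₁+j₂−J=1  J+j₁−j₂=4  J−j₁+j₂=2  j₁+j₂+J+1=8
(j₁±m₁, j₂±m₂, J±M) = (2,3,2,1,3,3)
P² = 36/5
sum k=0..1:
  [0] +1/12 = 1/12
  [1] −1/4 = -1/4
S = -1/6
C² = P²·S² = 1/5 ; C = -0.447214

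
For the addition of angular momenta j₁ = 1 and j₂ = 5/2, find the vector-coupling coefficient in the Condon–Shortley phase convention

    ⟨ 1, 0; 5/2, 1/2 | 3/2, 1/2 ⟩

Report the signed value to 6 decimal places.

triangle: 2!×0!×3!/6! = 12/720
(j±m)!: 1!×1!×3!×2!×2!×1! = 24
prefactor² = (2J+1)×Δ×N² = 8/5
  k=1: −1/(1!×1!×0!×2!×0!×1!) = -1/2
Σ = -1/2  ⇒  CG² = 8/5×(-1/2)² = 2/5
CG = −√(2/5) = -0.632456

−√(2/5) ≈ -0.632456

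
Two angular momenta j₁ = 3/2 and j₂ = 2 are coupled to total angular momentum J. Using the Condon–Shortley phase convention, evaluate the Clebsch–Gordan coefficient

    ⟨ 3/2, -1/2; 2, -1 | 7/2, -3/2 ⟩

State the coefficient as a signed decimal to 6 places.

+√(4/7) ≈ +0.755929

√[8·0!3!4!/8! · 1!2!1!3!2!5!] = √(576/7)
  +(−1)^0/∏(0,0,2,1,1,3)! = 1/12  (running 1/12)
⟨..|..⟩ = √(576/7)·(1/12) = +0.755929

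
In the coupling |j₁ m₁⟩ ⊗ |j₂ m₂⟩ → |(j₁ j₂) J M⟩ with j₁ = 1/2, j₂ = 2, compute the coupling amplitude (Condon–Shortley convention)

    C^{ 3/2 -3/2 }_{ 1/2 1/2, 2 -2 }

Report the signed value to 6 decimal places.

+√(4/5) ≈ +0.894427

√[4·1!0!3!/5! · 1!0!0!4!0!3!] = √(144/5)
  +(−1)^0/∏(0,1,0,0,0,3)! = 1/6  (running 1/6)
⟨..|..⟩ = √(144/5)·(1/6) = +0.894427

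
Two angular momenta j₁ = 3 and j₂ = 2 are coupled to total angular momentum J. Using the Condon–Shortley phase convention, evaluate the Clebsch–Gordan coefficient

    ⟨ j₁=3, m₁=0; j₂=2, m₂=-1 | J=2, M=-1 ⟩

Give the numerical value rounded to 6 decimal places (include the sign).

triangle: 3!×3!×1!/8! = 36/40320
(j±m)!: 3!×3!×1!×3!×1!×3! = 1296
prefactor² = (2J+1)×Δ×N² = 81/14
  k=0: +1/(0!×3!×3!×1!×0!×0!) = 1/36
  k=1: −1/(1!×2!×2!×0!×1!×1!) = -1/4
Σ = -2/9  ⇒  CG² = 81/14×(-2/9)² = 2/7
CG = −√(2/7) = -0.534522

−√(2/7) = -0.534522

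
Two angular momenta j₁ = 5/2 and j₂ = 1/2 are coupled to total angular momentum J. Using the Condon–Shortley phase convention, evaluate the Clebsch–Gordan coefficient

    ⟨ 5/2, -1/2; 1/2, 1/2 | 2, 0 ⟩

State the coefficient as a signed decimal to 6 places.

-0.707107

triangle: 1!*4!*0!/6! = 24/720
(j±m)!: 2!*3!*1!*0!*2!*2! = 48
prefactor² = (2J+1)*Δ*N² = 8
  k=1: −1/(1!*0!*2!*0!*2!*0!) = -1/4
Σ = -1/4  ⇒  CG² = 8*(-1/4)² = 1/2
CG = −√(1/2) = -0.707107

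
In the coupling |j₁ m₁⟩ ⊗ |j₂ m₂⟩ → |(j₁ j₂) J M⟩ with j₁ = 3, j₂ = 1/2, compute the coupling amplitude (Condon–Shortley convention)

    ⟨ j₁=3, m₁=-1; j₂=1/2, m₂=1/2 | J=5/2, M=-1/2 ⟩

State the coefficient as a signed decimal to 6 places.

−√(4/7) ≈ -0.755929

triangle: 1!*5!*0!/7! = 120/5040
(j±m)!: 2!*4!*1!*0!*2!*3! = 576
prefactor² = (2J+1)*Δ*N² = 576/7
  k=1: −1/(1!*0!*3!*0!*2!*0!) = -1/12
Σ = -1/12  ⇒  CG² = 576/7*(-1/12)² = 4/7
CG = −√(4/7) = -0.755929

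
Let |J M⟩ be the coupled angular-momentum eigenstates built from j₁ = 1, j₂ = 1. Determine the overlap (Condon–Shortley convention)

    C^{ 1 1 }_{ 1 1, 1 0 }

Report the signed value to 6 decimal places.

triangle: 1!·1!·1!/4! = 1/24
(j±m)!: 2!·0!·1!·1!·2!·0! = 4
prefactor² = (2J+1)·Δ·N² = 1/2
  k=0: +1/(0!·1!·0!·1!·1!·0!) = 1
Σ = 1  ⇒  CG² = 1/2·1² = 1/2
CG = +√(1/2) = +0.707107

+√(1/2) = +0.707107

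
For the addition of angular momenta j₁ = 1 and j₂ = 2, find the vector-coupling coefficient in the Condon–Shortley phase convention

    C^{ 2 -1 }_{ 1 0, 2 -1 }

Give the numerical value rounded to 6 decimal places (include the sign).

+0.408248  (= +√(1/6))

√[5·1!1!3!/6! · 1!1!1!3!1!3!] = √(3/2)
  +(−1)^0/∏(0,1,1,1,0,2)! = 1/2  (running 1/2)
  +(−1)^1/∏(1,0,0,0,1,3)! = -1/6  (running 1/3)
⟨..|..⟩ = √(3/2)·(1/3) = +0.408248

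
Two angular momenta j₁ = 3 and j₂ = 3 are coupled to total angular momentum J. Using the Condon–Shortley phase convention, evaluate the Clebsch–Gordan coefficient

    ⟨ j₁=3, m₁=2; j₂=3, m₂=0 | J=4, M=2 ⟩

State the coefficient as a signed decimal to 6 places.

j₁+j₂−J=2  J+j₁−j₂=4  J−j₁+j₂=4  j₁+j₂+J+1=11
(j₁±m₁, j₂±m₂, J±M) = (5,1,3,3,6,2)
P² = 124416/77
sum k=0..1:
  [0] +1/72 = 1/72
  [1] −1/96 = -1/96
S = 1/288
C² = P²·S² = 3/154 ; C = +0.139573

+0.139573  (= +√(3/154))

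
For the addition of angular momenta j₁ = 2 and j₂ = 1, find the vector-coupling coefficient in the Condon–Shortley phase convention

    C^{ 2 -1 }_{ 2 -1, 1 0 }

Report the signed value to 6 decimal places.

-0.408248

√[5·1!3!1!/6! · 1!3!1!1!1!3!] = √(3/2)
  +(−1)^0/∏(0,1,3,1,0,0)! = 1/6  (running 1/6)
  +(−1)^1/∏(1,0,2,0,1,1)! = -1/2  (running -1/3)
⟨..|..⟩ = √(3/2)·(-1/3) = -0.408248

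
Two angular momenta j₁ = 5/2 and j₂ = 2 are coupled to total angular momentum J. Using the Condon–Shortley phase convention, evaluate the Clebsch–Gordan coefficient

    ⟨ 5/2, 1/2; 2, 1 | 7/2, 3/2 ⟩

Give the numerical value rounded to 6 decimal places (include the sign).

−√(2/21) = -0.308607

√[8·1!4!3!/9! · 3!2!3!1!5!2!] = √(384/7)
  +(−1)^0/∏(0,1,2,3,2,0)! = 1/24  (running 1/24)
  +(−1)^1/∏(1,0,1,2,3,1)! = -1/12  (running -1/24)
⟨..|..⟩ = √(384/7)·(-1/24) = -0.308607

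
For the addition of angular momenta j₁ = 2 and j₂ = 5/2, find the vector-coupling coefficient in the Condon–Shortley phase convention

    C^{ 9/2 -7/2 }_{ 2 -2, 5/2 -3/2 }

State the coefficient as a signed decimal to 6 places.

+√(5/9) = +0.745356

j₁+j₂−J=0  J+j₁−j₂=4  J−j₁+j₂=5  j₁+j₂+J+1=10
(j₁±m₁, j₂±m₂, J±M) = (0,4,1,4,1,8)
P² = 184320
sum k=0..0:
  [0] +1/576 = 1/576
S = 1/576
C² = P²·S² = 5/9 ; C = +0.745356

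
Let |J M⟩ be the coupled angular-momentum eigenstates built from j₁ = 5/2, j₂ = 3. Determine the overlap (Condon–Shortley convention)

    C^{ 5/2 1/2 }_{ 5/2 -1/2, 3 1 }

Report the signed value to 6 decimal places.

+√(8/35) ≈ +0.478091

√[6·3!2!3!/9! · 2!3!4!2!3!2!] = √(288/35)
  +(−1)^1/∏(1,2,2,3,0,0)! = -1/24  (running -1/24)
  +(−1)^2/∏(2,1,1,2,1,1)! = 1/4  (running 5/24)
  +(−1)^3/∏(3,0,0,1,2,2)! = -1/24  (running 1/6)
⟨..|..⟩ = √(288/35)·(1/6) = +0.478091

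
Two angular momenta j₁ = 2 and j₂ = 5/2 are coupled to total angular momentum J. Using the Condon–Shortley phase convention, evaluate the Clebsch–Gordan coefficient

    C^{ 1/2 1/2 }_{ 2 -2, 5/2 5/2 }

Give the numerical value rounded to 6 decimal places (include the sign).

triangle: 4!×0!×1!/6! = 24/720
(j±m)!: 0!×4!×5!×0!×1!×0! = 2880
prefactor² = (2J+1)×Δ×N² = 192
  k=4: +1/(4!×0!×0!×1!×0!×0!) = 1/24
Σ = 1/24  ⇒  CG² = 192×1/24² = 1/3
CG = +√(1/3) = +0.577350

+0.577350  (= +√(1/3))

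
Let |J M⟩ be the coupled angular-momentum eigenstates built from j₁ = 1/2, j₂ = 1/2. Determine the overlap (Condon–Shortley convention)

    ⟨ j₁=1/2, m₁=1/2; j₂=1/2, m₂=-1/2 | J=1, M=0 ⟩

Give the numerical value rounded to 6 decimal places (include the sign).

+√(1/2) = +0.707107

triangle: 0!·1!·1!/3! = 1/6
(j±m)!: 1!·0!·0!·1!·1!·1! = 1
prefactor² = (2J+1)·Δ·N² = 1/2
  k=0: +1/(0!·0!·0!·0!·1!·1!) = 1
Σ = 1  ⇒  CG² = 1/2·1² = 1/2
CG = +√(1/2) = +0.707107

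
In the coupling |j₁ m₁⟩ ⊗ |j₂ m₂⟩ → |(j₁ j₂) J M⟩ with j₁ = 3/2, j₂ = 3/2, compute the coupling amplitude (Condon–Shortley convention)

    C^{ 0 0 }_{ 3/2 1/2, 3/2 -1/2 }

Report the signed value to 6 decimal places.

-0.500000  (= −√(1/4))

triangle: 3!*0!*0!/4! = 6/24
(j±m)!: 2!*1!*1!*2!*0!*0! = 4
prefactor² = (2J+1)*Δ*N² = 1
  k=1: −1/(1!*2!*0!*0!*0!*0!) = -1/2
Σ = -1/2  ⇒  CG² = 1*(-1/2)² = 1/4
CG = −√(1/4) = -0.500000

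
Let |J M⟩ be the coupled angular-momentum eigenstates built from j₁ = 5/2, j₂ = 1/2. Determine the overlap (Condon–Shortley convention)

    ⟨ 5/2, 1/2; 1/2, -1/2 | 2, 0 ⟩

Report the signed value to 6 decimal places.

√[5·1!4!0!/6! · 3!2!0!1!2!2!] = √(8)
  +(−1)^0/∏(0,1,2,0,2,0)! = 1/4  (running 1/4)
⟨..|..⟩ = √(8)·(1/4) = +0.707107

+0.707107  (= +√(1/2))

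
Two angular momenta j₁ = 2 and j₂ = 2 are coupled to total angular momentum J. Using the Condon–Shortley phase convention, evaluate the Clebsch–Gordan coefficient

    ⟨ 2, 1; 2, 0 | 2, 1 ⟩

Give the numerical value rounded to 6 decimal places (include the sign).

-0.267261

j₁+j₂−J=2  J+j₁−j₂=2  J−j₁+j₂=2  j₁+j₂+J+1=7
(j₁±m₁, j₂±m₂, J±M) = (3,1,2,2,3,1)
P² = 8/7
sum k=0..1:
  [0] +1/4 = 1/4
  [1] −1/2 = -1/2
S = -1/4
C² = P²·S² = 1/14 ; C = -0.267261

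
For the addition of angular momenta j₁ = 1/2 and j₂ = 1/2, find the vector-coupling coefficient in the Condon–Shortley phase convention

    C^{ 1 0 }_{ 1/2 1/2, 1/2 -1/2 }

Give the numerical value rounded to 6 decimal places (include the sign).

j₁+j₂−J=0  J+j₁−j₂=1  J−j₁+j₂=1  j₁+j₂+J+1=3
(j₁±m₁, j₂±m₂, J±M) = (1,0,0,1,1,1)
P² = 1/2
sum k=0..0:
  [0] +1/1 = 1
S = 1
C² = P²·S² = 1/2 ; C = +0.707107

+0.707107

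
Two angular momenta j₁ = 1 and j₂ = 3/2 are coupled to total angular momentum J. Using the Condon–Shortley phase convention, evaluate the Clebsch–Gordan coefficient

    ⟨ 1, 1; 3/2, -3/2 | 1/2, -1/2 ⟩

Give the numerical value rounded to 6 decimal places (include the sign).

+√(1/2) = +0.707107

√[2·2!0!1!/4! · 2!0!0!3!0!1!] = √(2)
  +(−1)^0/∏(0,2,0,0,0,1)! = 1/2  (running 1/2)
⟨..|..⟩ = √(2)·(1/2) = +0.707107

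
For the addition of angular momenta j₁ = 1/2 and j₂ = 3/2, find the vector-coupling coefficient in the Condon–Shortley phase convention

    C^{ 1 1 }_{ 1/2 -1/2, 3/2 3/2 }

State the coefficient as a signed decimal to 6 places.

j₁+j₂−J=1  J+j₁−j₂=0  J−j₁+j₂=2  j₁+j₂+J+1=4
(j₁±m₁, j₂±m₂, J±M) = (0,1,3,0,2,0)
P² = 3
sum k=1..1:
  [1] −1/2 = -1/2
S = -1/2
C² = P²·S² = 3/4 ; C = -0.866025

−√(3/4) = -0.866025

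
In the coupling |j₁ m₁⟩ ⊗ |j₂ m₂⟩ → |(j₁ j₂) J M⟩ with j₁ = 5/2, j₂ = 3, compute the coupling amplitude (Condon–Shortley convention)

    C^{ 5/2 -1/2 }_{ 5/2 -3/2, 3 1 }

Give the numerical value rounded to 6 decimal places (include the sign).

j₁+j₂−J=3  J+j₁−j₂=2  J−j₁+j₂=3  j₁+j₂+J+1=9
(j₁±m₁, j₂±m₂, J±M) = (1,4,4,2,2,3)
P² = 576/35
sum k=2..3:
  [2] +1/8 = 1/8
  [3] −1/12 = -1/12
S = 1/24
C² = P²·S² = 1/35 ; C = +0.169031

+√(1/35) = +0.169031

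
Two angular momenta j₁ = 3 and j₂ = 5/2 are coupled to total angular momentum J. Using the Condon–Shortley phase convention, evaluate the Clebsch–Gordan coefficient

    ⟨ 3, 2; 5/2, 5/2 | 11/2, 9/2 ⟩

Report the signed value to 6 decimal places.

triangle: 0!*6!*5!/12! = 86400/479001600
(j±m)!: 5!*1!*5!*0!*10!*1! = 52254720000
prefactor² = (2J+1)*Δ*N² = 1244160000/11
  k=0: +1/(0!*0!*1!*5!*5!*0!) = 1/14400
Σ = 1/14400  ⇒  CG² = 1244160000/11*1/14400² = 6/11
CG = +√(6/11) = +0.738549

+√(6/11) ≈ +0.738549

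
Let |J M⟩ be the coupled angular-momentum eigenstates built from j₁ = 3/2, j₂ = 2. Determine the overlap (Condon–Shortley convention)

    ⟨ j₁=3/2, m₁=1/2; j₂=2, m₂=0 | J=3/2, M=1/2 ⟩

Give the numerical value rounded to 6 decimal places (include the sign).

triangle: 2!*1!*2!/6! = 4/720
(j±m)!: 2!*1!*2!*2!*2!*1! = 16
prefactor² = (2J+1)*Δ*N² = 16/45
  k=0: +1/(0!*2!*1!*2!*0!*0!) = 1/4
  k=1: −1/(1!*1!*0!*1!*1!*1!) = -1
Σ = -3/4  ⇒  CG² = 16/45*(-3/4)² = 1/5
CG = −√(1/5) = -0.447214

−√(1/5) = -0.447214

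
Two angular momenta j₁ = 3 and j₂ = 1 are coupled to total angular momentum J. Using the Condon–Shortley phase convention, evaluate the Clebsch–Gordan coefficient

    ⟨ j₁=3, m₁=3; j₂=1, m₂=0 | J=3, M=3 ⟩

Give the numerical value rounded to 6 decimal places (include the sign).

√[7·1!5!1!/8! · 6!0!1!1!6!0!] = √(10800)
  +(−1)^0/∏(0,1,0,1,5,0)! = 1/120  (running 1/120)
⟨..|..⟩ = √(10800)·(1/120) = +0.866025

+0.866025  (= +√(3/4))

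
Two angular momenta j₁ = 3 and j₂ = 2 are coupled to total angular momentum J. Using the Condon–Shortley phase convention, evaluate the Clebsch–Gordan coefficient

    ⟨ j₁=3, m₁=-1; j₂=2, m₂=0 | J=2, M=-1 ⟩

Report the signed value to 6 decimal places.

triangle: 3!×3!×1!/8! = 36/40320
(j±m)!: 2!×4!×2!×2!×1!×3! = 1152
prefactor² = (2J+1)×Δ×N² = 36/7
  k=1: −1/(1!×2!×3!×1!×0!×0!) = -1/12
  k=2: +1/(2!×1!×2!×0!×1!×1!) = 1/4
Σ = 1/6  ⇒  CG² = 36/7×1/6² = 1/7
CG = +√(1/7) = +0.377964

+√(1/7) ≈ +0.377964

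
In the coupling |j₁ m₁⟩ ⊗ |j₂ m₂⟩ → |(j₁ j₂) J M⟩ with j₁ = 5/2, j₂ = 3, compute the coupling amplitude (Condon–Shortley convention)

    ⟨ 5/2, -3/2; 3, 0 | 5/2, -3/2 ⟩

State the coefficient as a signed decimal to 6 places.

+0.483046  (= +√(7/30))

triangle: 3!×2!×3!/9! = 72/362880
(j±m)!: 1!×4!×3!×3!×1!×4! = 20736
prefactor² = (2J+1)×Δ×N² = 864/35
  k=2: +1/(2!×1!×2!×1!×0!×2!) = 1/8
  k=3: −1/(3!×0!×1!×0!×1!×3!) = -1/36
Σ = 7/72  ⇒  CG² = 864/35×7/72² = 7/30
CG = +√(7/30) = +0.483046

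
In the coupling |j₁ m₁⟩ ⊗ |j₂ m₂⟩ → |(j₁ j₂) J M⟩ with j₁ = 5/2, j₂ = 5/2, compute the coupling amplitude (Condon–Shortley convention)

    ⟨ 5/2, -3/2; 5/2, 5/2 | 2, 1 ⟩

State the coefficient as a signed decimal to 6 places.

triangle: 3!×2!×2!/8! = 24/40320
(j±m)!: 1!×4!×5!×0!×3!×1! = 17280
prefactor² = (2J+1)×Δ×N² = 360/7
  k=3: −1/(3!×0!×1!×2!×1!×0!) = -1/12
Σ = -1/12  ⇒  CG² = 360/7×(-1/12)² = 5/14
CG = −√(5/14) = -0.597614

−√(5/14) = -0.597614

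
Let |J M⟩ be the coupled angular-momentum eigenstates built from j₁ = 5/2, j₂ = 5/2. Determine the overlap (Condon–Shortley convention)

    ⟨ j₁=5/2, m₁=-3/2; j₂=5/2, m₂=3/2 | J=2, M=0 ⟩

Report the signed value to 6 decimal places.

√[5·3!2!2!/8! · 1!4!4!1!2!2!] = √(48/7)
  +(−1)^2/∏(2,1,2,2,0,0)! = 1/8  (running 1/8)
  +(−1)^3/∏(3,0,1,1,1,1)! = -1/6  (running -1/24)
⟨..|..⟩ = √(48/7)·(-1/24) = -0.109109

−√(1/84) = -0.109109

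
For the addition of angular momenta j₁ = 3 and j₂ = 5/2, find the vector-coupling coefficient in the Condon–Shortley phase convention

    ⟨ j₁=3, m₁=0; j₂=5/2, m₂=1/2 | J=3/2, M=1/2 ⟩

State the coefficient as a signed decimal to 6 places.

triangle: 4!×2!×1!/8! = 48/40320
(j±m)!: 3!×3!×3!×2!×2!×1! = 864
prefactor² = (2J+1)×Δ×N² = 144/35
  k=2: +1/(2!×2!×1!×1!×1!×0!) = 1/4
  k=3: −1/(3!×1!×0!×0!×2!×1!) = -1/12
Σ = 1/6  ⇒  CG² = 144/35×1/6² = 4/35
CG = +√(4/35) = +0.338062

+√(4/35) ≈ +0.338062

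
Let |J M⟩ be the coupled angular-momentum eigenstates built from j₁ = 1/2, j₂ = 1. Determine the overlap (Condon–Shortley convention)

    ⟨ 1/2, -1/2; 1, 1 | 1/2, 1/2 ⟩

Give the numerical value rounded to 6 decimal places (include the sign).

√[2·1!0!1!/3! · 0!1!2!0!1!0!] = √(2/3)
  +(−1)^1/∏(1,0,0,1,0,0)! = -1  (running -1)
⟨..|..⟩ = √(2/3)·(-1) = -0.816497

-0.816497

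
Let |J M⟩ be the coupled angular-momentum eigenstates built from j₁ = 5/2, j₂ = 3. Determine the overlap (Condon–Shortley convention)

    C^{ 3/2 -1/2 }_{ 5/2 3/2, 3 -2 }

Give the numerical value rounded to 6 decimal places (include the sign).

-0.218218  (= −√(1/21))

√[4·4!1!2!/8! · 4!1!1!5!1!2!] = √(192/7)
  +(−1)^0/∏(0,4,1,1,0,1)! = 1/24  (running 1/24)
  +(−1)^1/∏(1,3,0,0,1,2)! = -1/12  (running -1/24)
⟨..|..⟩ = √(192/7)·(-1/24) = -0.218218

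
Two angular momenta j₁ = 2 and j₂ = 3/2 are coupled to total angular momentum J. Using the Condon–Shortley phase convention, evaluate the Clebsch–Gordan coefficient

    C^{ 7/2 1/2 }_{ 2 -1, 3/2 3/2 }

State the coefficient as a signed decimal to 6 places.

triangle: 0!×4!×3!/8! = 144/40320
(j±m)!: 1!×3!×3!×0!×4!×3! = 5184
prefactor² = (2J+1)×Δ×N² = 5184/35
  k=0: +1/(0!×0!×3!×3!×1!×0!) = 1/36
Σ = 1/36  ⇒  CG² = 5184/35×1/36² = 4/35
CG = +√(4/35) = +0.338062

+√(4/35) = +0.338062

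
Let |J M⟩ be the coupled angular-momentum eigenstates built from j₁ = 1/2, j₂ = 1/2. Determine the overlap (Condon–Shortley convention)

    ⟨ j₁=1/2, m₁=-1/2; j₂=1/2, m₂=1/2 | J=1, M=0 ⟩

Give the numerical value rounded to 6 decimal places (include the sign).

+√(1/2) ≈ +0.707107

j₁+j₂−J=0  J+j₁−j₂=1  J−j₁+j₂=1  j₁+j₂+J+1=3
(j₁±m₁, j₂±m₂, J±M) = (0,1,1,0,1,1)
P² = 1/2
sum k=0..0:
  [0] +1/1 = 1
S = 1
C² = P²·S² = 1/2 ; C = +0.707107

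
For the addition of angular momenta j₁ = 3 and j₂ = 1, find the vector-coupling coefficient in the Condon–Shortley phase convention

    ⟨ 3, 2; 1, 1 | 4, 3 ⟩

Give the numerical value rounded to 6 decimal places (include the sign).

√[9·0!6!2!/9! · 5!1!2!0!7!1!] = √(43200)
  +(−1)^0/∏(0,0,1,2,5,0)! = 1/240  (running 1/240)
⟨..|..⟩ = √(43200)·(1/240) = +0.866025

+0.866025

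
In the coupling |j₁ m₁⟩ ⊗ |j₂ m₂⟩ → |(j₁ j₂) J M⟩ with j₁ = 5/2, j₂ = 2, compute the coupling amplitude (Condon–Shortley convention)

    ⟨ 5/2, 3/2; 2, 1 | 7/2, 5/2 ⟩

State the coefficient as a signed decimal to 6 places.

+0.125988

j₁+j₂−J=1  J+j₁−j₂=4  J−j₁+j₂=3  j₁+j₂+J+1=9
(j₁±m₁, j₂±m₂, J±M) = (4,1,3,1,6,1)
P² = 2304/7
sum k=0..1:
  [0] +1/36 = 1/36
  [1] −1/48 = -1/48
S = 1/144
C² = P²·S² = 1/63 ; C = +0.125988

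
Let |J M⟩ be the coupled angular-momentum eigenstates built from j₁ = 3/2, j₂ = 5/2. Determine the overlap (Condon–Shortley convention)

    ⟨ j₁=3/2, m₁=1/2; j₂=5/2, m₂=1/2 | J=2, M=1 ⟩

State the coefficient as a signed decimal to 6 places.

−√(25/84) = -0.545545

√[5·2!1!3!/7! · 2!1!3!2!3!1!] = √(12/7)
  +(−1)^0/∏(0,2,1,3,0,0)! = 1/12  (running 1/12)
  +(−1)^1/∏(1,1,0,2,1,1)! = -1/2  (running -5/12)
⟨..|..⟩ = √(12/7)·(-5/12) = -0.545545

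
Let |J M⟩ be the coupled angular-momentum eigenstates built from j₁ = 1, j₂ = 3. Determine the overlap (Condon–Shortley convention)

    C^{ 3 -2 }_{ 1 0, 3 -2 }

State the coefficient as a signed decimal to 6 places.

+0.577350  (= +√(1/3))

j₁+j₂−J=1  J+j₁−j₂=1  J−j₁+j₂=5  j₁+j₂+J+1=8
(j₁±m₁, j₂±m₂, J±M) = (1,1,1,5,1,5)
P² = 300
sum k=0..1:
  [0] +1/24 = 1/24
  [1] −1/120 = -1/120
S = 1/30
C² = P²·S² = 1/3 ; C = +0.577350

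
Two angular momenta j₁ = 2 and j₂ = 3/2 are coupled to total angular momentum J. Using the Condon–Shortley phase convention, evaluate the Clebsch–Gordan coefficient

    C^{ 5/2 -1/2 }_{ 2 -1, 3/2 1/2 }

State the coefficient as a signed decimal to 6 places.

j₁+j₂−J=1  J+j₁−j₂=3  J−j₁+j₂=2  j₁+j₂+J+1=7
(j₁±m₁, j₂±m₂, J±M) = (1,3,2,1,2,3)
P² = 72/35
sum k=0..1:
  [0] +1/12 = 1/12
  [1] −1/2 = -1/2
S = -5/12
C² = P²·S² = 5/14 ; C = -0.597614

−√(5/14) = -0.597614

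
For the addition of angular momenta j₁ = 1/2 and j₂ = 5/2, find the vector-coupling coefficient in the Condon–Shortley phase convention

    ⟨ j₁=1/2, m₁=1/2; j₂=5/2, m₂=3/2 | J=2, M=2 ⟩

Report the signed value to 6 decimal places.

j₁+j₂−J=1  J+j₁−j₂=0  J−j₁+j₂=4  j₁+j₂+J+1=6
(j₁±m₁, j₂±m₂, J±M) = (1,0,4,1,4,0)
P² = 96
sum k=0..0:
  [0] +1/24 = 1/24
S = 1/24
C² = P²·S² = 1/6 ; C = +0.408248

+√(1/6) ≈ +0.408248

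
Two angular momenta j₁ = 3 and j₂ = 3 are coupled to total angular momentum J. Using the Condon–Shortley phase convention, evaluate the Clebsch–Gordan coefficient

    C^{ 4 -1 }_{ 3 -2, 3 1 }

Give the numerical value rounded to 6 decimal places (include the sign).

+0.455842  (= +√(16/77))

j₁+j₂−J=2  J+j₁−j₂=4  J−j₁+j₂=4  j₁+j₂+J+1=11
(j₁±m₁, j₂±m₂, J±M) = (1,5,4,2,3,5)
P² = 82944/77
sum k=1..2:
  [1] −1/144 = -1/144
  [2] +1/48 = 1/48
S = 1/72
C² = P²·S² = 16/77 ; C = +0.455842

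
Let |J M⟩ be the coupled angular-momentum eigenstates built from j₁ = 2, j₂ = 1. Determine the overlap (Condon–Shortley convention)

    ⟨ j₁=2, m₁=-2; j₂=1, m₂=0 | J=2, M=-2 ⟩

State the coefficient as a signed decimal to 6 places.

-0.816497

√[5·1!3!1!/6! · 0!4!1!1!0!4!] = √(24)
  +(−1)^1/∏(1,0,3,0,0,1)! = -1/6  (running -1/6)
⟨..|..⟩ = √(24)·(-1/6) = -0.816497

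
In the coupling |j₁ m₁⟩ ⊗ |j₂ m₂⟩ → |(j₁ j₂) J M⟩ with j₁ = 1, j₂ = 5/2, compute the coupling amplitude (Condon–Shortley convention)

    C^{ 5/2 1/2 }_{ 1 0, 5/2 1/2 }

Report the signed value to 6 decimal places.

-0.169031  (= −√(1/35))

j₁+j₂−J=1  J+j₁−j₂=1  J−j₁+j₂=4  j₁+j₂+J+1=7
(j₁±m₁, j₂±m₂, J±M) = (1,1,3,2,3,2)
P² = 144/35
sum k=0..1:
  [0] +1/6 = 1/6
  [1] −1/4 = -1/4
S = -1/12
C² = P²·S² = 1/35 ; C = -0.169031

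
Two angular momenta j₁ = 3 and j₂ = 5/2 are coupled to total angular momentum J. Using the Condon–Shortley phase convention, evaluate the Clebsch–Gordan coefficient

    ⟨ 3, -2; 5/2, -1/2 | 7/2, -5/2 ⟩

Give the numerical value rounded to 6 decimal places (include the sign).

−√(2/63) = -0.178174

j₁+j₂−J=2  J+j₁−j₂=4  J−j₁+j₂=3  j₁+j₂+J+1=10
(j₁±m₁, j₂±m₂, J±M) = (1,5,2,3,1,6)
P² = 4608/7
sum k=1..2:
  [1] −1/48 = -1/48
  [2] +1/72 = 1/72
S = -1/144
C² = P²·S² = 2/63 ; C = -0.178174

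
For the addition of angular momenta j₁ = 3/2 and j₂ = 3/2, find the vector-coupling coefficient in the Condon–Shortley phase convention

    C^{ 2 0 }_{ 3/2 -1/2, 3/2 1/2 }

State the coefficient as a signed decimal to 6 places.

−√(1/4) = -0.500000

j₁+j₂−J=1  J+j₁−j₂=2  J−j₁+j₂=2  j₁+j₂+J+1=6
(j₁±m₁, j₂±m₂, J±M) = (1,2,2,1,2,2)
P² = 4/9
sum k=0..1:
  [0] +1/4 = 1/4
  [1] −1/1 = -1
S = -3/4
C² = P²·S² = 1/4 ; C = -0.500000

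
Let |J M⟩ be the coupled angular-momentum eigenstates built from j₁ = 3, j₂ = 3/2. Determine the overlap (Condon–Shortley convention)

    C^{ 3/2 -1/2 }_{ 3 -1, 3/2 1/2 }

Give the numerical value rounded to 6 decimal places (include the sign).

j₁+j₂−J=3  J+j₁−j₂=3  J−j₁+j₂=0  j₁+j₂+J+1=7
(j₁±m₁, j₂±m₂, J±M) = (2,4,2,1,1,2)
P² = 192/35
sum k=2..2:
  [2] +1/4 = 1/4
S = 1/4
C² = P²·S² = 12/35 ; C = +0.585540

+√(12/35) ≈ +0.585540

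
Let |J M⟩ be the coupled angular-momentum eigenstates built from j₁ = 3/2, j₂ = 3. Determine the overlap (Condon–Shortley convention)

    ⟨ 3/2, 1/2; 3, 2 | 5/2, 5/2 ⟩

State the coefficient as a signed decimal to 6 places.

-0.597614

√[6·2!1!4!/8! · 2!1!5!1!5!0!] = √(1440/7)
  +(−1)^1/∏(1,1,0,4,1,0)! = -1/24  (running -1/24)
⟨..|..⟩ = √(1440/7)·(-1/24) = -0.597614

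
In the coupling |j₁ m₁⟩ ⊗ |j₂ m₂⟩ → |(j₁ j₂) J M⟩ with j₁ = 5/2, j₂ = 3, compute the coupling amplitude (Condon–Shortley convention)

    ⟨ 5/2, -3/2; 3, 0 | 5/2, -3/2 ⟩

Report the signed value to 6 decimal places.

+√(7/30) = +0.483046

√[6·3!2!3!/9! · 1!4!3!3!1!4!] = √(864/35)
  +(−1)^2/∏(2,1,2,1,0,2)! = 1/8  (running 1/8)
  +(−1)^3/∏(3,0,1,0,1,3)! = -1/36  (running 7/72)
⟨..|..⟩ = √(864/35)·(7/72) = +0.483046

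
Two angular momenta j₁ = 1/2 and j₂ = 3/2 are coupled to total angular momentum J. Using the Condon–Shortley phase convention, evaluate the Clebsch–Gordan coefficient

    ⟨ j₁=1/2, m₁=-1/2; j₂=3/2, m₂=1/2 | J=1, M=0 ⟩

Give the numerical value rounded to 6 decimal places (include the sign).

j₁+j₂−J=1  J+j₁−j₂=0  J−j₁+j₂=2  j₁+j₂+J+1=4
(j₁±m₁, j₂±m₂, J±M) = (0,1,2,1,1,1)
P² = 1/2
sum k=1..1:
  [1] −1/1 = -1
S = -1
C² = P²·S² = 1/2 ; C = -0.707107

−√(1/2) = -0.707107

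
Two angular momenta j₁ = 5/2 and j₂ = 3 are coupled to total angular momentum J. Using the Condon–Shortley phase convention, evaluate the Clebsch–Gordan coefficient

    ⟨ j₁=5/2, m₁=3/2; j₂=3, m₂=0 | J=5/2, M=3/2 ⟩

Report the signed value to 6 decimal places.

−√(7/30) = -0.483046

j₁+j₂−J=3  J+j₁−j₂=2  J−j₁+j₂=3  j₁+j₂+J+1=9
(j₁±m₁, j₂±m₂, J±M) = (4,1,3,3,4,1)
P² = 864/35
sum k=0..1:
  [0] +1/36 = 1/36
  [1] −1/8 = -1/8
S = -7/72
C² = P²·S² = 7/30 ; C = -0.483046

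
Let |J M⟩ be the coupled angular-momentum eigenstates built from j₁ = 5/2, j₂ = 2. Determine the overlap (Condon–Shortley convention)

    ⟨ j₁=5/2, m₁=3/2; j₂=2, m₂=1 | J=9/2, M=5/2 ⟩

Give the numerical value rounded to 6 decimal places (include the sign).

+0.745356

√[10·0!5!4!/10! · 4!1!3!1!7!2!] = √(11520)
  +(−1)^0/∏(0,0,1,3,4,1)! = 1/144  (running 1/144)
⟨..|..⟩ = √(11520)·(1/144) = +0.745356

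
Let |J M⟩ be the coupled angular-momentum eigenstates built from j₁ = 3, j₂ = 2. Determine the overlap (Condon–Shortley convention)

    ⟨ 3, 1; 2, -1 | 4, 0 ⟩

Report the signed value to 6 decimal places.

√[9·1!5!3!/10! · 4!2!1!3!4!4!] = √(10368/35)
  +(−1)^0/∏(0,1,2,1,3,2)! = 1/24  (running 1/24)
  +(−1)^1/∏(1,0,1,0,4,3)! = -1/144  (running 5/144)
⟨..|..⟩ = √(10368/35)·(5/144) = +0.597614

+√(5/14) = +0.597614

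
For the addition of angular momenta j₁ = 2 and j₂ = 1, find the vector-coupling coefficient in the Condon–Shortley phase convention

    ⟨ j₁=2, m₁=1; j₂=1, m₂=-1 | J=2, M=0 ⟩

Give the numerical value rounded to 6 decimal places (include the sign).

triangle: 1!×3!×1!/6! = 6/720
(j±m)!: 3!×1!×0!×2!×2!×2! = 48
prefactor² = (2J+1)×Δ×N² = 2
  k=0: +1/(0!×1!×1!×0!×2!×1!) = 1/2
Σ = 1/2  ⇒  CG² = 2×1/2² = 1/2
CG = +√(1/2) = +0.707107

+0.707107  (= +√(1/2))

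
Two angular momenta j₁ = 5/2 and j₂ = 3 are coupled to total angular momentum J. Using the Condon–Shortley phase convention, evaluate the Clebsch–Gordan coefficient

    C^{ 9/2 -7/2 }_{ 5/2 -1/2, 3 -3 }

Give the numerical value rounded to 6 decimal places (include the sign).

triangle: 1!·4!·5!/11! = 2880/39916800
(j±m)!: 2!·3!·0!·6!·1!·8! = 348364800
prefactor² = (2J+1)·Δ·N² = 2764800/11
  k=0: +1/(0!·1!·3!·0!·1!·5!) = 1/720
Σ = 1/720  ⇒  CG² = 2764800/11·1/720² = 16/33
CG = +√(16/33) = +0.696311

+√(16/33) ≈ +0.696311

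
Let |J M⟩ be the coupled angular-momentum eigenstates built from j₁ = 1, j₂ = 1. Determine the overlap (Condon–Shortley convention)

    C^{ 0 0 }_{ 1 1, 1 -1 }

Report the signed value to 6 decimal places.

triangle: 2!*0!*0!/3! = 2/6
(j±m)!: 2!*0!*0!*2!*0!*0! = 4
prefactor² = (2J+1)*Δ*N² = 4/3
  k=0: +1/(0!*2!*0!*0!*0!*0!) = 1/2
Σ = 1/2  ⇒  CG² = 4/3*1/2² = 1/3
CG = +√(1/3) = +0.577350

+√(1/3) ≈ +0.577350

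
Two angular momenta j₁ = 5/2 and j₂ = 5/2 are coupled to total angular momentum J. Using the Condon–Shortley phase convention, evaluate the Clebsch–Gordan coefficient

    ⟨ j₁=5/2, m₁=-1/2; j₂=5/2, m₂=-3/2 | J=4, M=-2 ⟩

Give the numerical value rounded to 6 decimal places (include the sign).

+√(5/28) = +0.422577

√[9·1!4!4!/10! · 2!3!1!4!2!6!] = √(20736/35)
  +(−1)^0/∏(0,1,3,1,1,3)! = 1/36  (running 1/36)
  +(−1)^1/∏(1,0,2,0,2,4)! = -1/96  (running 5/288)
⟨..|..⟩ = √(20736/35)·(5/288) = +0.422577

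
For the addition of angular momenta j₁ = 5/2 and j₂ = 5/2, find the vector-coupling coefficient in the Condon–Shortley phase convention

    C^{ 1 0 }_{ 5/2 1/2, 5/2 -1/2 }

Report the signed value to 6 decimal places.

+0.119523

j₁+j₂−J=4  J+j₁−j₂=1  J−j₁+j₂=1  j₁+j₂+J+1=7
(j₁±m₁, j₂±m₂, J±M) = (3,2,2,3,1,1)
P² = 72/35
sum k=1..2:
  [1] −1/6 = -1/6
  [2] +1/4 = 1/4
S = 1/12
C² = P²·S² = 1/70 ; C = +0.119523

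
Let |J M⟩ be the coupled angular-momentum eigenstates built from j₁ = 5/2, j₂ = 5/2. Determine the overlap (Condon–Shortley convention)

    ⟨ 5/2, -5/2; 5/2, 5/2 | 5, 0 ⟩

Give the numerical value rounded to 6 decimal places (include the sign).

+√(1/252) = +0.062994

j₁+j₂−J=0  J+j₁−j₂=5  J−j₁+j₂=5  j₁+j₂+J+1=11
(j₁±m₁, j₂±m₂, J±M) = (0,5,5,0,5,5)
P² = 5760000/7
sum k=0..0:
  [0] +1/14400 = 1/14400
S = 1/14400
C² = P²·S² = 1/252 ; C = +0.062994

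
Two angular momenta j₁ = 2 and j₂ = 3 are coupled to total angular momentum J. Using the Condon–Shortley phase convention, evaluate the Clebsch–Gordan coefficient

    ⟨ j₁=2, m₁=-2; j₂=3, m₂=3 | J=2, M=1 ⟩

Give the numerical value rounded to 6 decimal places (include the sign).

−√(5/14) ≈ -0.597614

√[5·3!1!3!/8! · 0!4!6!0!3!1!] = √(3240/7)
  +(−1)^3/∏(3,0,1,3,0,0)! = -1/36  (running -1/36)
⟨..|..⟩ = √(3240/7)·(-1/36) = -0.597614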